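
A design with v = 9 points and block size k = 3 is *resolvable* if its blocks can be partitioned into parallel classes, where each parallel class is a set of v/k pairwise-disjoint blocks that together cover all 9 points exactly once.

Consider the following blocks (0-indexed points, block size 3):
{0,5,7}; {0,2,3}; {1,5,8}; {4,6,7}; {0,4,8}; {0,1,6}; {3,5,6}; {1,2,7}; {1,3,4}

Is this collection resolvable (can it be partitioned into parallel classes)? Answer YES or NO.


v = 9, block size k = 3, number of blocks = 9.
For resolvability, blocks must partition into parallel classes of size v/k = 3.
Total blocks must therefore be a multiple of 3: 9 = 3·3 + 0 ⇒ divisible ✓.
Consider block {0,5,7}. The only other block(s) in the collection disjoint from it are {1,3,4} — just 1 block(s). Any parallel class containing {0,5,7} would need 2 other blocks each disjoint from it, so no parallel class of size 3 can contain {0,5,7}.
Since every block must belong to some parallel class in a resolution, the collection cannot be partitioned into parallel classes.
Resolvable? NO.

NO


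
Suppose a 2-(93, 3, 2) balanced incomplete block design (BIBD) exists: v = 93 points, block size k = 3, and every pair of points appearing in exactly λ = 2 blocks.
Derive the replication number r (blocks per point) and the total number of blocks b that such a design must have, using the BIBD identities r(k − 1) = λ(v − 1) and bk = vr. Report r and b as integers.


Any 2-(v, k, λ) BIBD satisfies two necessary conditions:
  (i)  Each point sits in r blocks, and counting incidences through any fixed point gives r(k − 1) = λ(v − 1), so r = λ(v − 1)/(k − 1).
  (ii) Total incidences bk = vr, so b = vr/k.
Step 1: r = λ(v − 1)/(k − 1) = 2·(93 − 1)/(3 − 1) = 2·92/2 = 184/2 = 92.
Step 2: b = vr/k = 93·92/3 = 8556/3 = 2852.
Check integrality: r = 92 ∈ Z ✓, b = 2852 ∈ Z ✓.
(These identities are necessary conditions: they determine r and b for any design with these parameters, but do not by themselves prove that one exists.)

r = 92, b = 2852.


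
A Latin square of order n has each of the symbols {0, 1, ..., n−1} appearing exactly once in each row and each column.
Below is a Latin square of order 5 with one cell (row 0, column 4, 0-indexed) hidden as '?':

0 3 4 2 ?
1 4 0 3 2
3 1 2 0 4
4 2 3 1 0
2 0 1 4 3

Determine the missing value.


Row 0 contains symbols [0, 2, 3, 4] — missing [1].
Column 4 contains symbols [0, 2, 3, 4] — missing [1].
The missing symbol must appear in both missing sets; intersection = [1].
Therefore the hidden value is 1.

Missing value = 1.


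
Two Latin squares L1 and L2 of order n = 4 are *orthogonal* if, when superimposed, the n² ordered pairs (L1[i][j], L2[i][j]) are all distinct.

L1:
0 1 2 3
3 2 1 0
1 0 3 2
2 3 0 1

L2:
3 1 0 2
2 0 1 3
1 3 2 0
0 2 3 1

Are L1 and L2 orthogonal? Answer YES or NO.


Form the n² = 16 superimposed pairs (L1[i][j], L2[i][j]), row by row (rows and columns indexed from 0):
row 0: (0,3) (1,1) (2,0) (3,2)
row 1: (3,2) (2,0) (1,1) (0,3)
row 2: (1,1) (0,3) (3,2) (2,0)
row 3: (2,0) (3,2) (0,3) (1,1)
Orthogonality requires all 16 pairs distinct.
But the pair (3,2) repeats: cell (0,3) has L1 = 3, L2 = 2, and cell (1,0) has L1 = 3, L2 = 2.
A repeated pair means some other pair never occurs (only 4 distinct pairs out of 16), so the squares are not orthogonal.
Conclusion: NO.

NO


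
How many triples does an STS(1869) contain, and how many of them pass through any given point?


An STS(v) is a 2-(v, 3, 1) BIBD: block size k = 3, λ = 1.
Replication: r(k − 1) = λ(v − 1) ⇒ r·2 = 1869 − 1 = 1868 ⇒ r = 934.
Block count: b = v(v − 1)/6 = 1869·1868/6 = 3491292/6 = 581882.

r = 934, b = 581882.


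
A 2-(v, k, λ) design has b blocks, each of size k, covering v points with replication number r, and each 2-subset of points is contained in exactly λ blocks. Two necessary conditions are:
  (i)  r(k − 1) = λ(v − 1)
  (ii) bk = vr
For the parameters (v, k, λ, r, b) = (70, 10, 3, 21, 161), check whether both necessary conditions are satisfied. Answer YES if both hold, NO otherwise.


Condition (i): r(k − 1) = 21·9 = 189; λ(v − 1) = 3·69 = 207. Match? NO.
Condition (ii): bk = 161·10 = 1610; vr = 70·21 = 1470. Match? NO.
Both conditions hold? NO.

NO


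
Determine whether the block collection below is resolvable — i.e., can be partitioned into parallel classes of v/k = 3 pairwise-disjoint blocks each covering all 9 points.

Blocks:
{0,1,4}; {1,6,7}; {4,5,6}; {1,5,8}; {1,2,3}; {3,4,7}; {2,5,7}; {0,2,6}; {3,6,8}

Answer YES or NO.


v = 9, block size k = 3, number of blocks = 9.
For resolvability, blocks must partition into parallel classes of size v/k = 3.
Total blocks must therefore be a multiple of 3: 9 = 3·3 + 0 ⇒ divisible ✓.
Consider block {1,6,7}. It intersects every other block in the collection, so no parallel class of size 3 can contain it.
Since every block must belong to some parallel class in a resolution, the collection cannot be partitioned into parallel classes.
Resolvable? NO.

NO


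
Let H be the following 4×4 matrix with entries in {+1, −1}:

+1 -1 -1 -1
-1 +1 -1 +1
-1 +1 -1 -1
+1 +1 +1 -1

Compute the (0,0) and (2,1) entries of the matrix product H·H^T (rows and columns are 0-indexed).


Row 0 of H: [1, -1, -1, -1].
Row 1 of H: [-1, 1, -1, 1].
Row 2 of H: [-1, 1, -1, -1].
(H·H^T)[0][0] = Σ_j H[0][j]·H[0][j] = (1)² + (-1)² + (-1)² + (-1)² = 1 + 1 + 1 + 1 = 4.
(H·H^T)[2][1] = Σ_j H[2][j]·H[1][j] = (-1)·(-1) + (1)·(1) + (-1)·(-1) + (-1)·(1) = 1 + 1 + 1 + -1 = 2.
Rows 2 and 1 are not orthogonal (dot product = 2 ≠ 0), so H is not a Hadamard matrix.

(0,0) entry = 4; (2,1) entry = 2.


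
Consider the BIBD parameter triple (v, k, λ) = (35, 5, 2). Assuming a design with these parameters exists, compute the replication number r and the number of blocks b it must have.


Any 2-(v, k, λ) BIBD satisfies two necessary conditions:
  (i)  Each point sits in r blocks, and counting incidences through any fixed point gives r(k − 1) = λ(v − 1), so r = λ(v − 1)/(k − 1).
  (ii) Total incidences bk = vr, so b = vr/k.
Step 1: r = λ(v − 1)/(k − 1) = 2·(35 − 1)/(5 − 1) = 2·34/4 = 68/4 = 17.
Step 2: b = vr/k = 35·17/5 = 595/5 = 119.
Check integrality: r = 17 ∈ Z ✓, b = 119 ∈ Z ✓.
(These identities are necessary conditions: they determine r and b for any design with these parameters, but do not by themselves prove that one exists.)

r = 17, b = 119.


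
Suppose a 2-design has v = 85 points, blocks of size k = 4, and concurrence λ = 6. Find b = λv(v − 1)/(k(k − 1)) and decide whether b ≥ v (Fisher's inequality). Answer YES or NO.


r = λ(v − 1)/(k − 1) = 6·84/3 = 168.
b = vr/k = 85·168/4 = 3570.
Fisher's inequality: b ≥ v ⇔ 3570 ≥ 85? YES.

YES


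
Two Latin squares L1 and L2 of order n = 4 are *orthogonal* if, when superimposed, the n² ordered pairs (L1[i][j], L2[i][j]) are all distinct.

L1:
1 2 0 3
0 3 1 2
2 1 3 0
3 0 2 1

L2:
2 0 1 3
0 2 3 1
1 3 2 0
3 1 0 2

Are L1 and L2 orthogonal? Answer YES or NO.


Form the n² = 16 superimposed pairs (L1[i][j], L2[i][j]), row by row (rows and columns indexed from 0):
row 0: (1,2) (2,0) (0,1) (3,3)
row 1: (0,0) (3,2) (1,3) (2,1)
row 2: (2,1) (1,3) (3,2) (0,0)
row 3: (3,3) (0,1) (2,0) (1,2)
Orthogonality requires all 16 pairs distinct.
But the pair (2,1) repeats: cell (1,3) has L1 = 2, L2 = 1, and cell (2,0) has L1 = 2, L2 = 1.
A repeated pair means some other pair never occurs (only 8 distinct pairs out of 16), so the squares are not orthogonal.
Conclusion: NO.

NO


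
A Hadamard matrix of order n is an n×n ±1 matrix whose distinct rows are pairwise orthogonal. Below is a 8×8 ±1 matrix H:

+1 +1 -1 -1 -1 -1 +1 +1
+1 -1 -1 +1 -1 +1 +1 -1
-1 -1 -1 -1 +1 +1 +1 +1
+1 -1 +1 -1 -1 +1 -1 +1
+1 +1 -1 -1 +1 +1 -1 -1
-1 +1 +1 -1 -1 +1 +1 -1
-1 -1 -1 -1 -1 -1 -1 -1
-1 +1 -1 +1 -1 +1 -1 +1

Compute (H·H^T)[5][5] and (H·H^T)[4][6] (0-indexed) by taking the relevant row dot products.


Row 4 of H: [1, 1, -1, -1, 1, 1, -1, -1].
Row 5 of H: [-1, 1, 1, -1, -1, 1, 1, -1].
Row 6 of H: [-1, -1, -1, -1, -1, -1, -1, -1].
(H·H^T)[5][5] = Σ_j H[5][j]·H[5][j] = (-1)² + (1)² + (1)² + (-1)² + (-1)² + (1)² + (1)² + (-1)² = 1 + 1 + 1 + 1 + 1 + 1 + 1 + 1 = 8.
(H·H^T)[4][6] = Σ_j H[4][j]·H[6][j] = (1)·(-1) + (1)·(-1) + (-1)·(-1) + (-1)·(-1) + (1)·(-1) + (1)·(-1) + (-1)·(-1) + (-1)·(-1) = -1 + -1 + 1 + 1 + -1 + -1 + 1 + 1 = 0.
So rows 4 and 6 are orthogonal; the diagonal entry equals n = 8.

(5,5) entry = 8; (4,6) entry = 0.


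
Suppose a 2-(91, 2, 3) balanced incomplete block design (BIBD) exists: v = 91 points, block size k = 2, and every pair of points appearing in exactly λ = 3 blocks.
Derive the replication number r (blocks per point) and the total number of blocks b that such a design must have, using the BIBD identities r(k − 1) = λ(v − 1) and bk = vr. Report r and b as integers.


Any 2-(v, k, λ) BIBD satisfies two necessary conditions:
  (i)  Each point sits in r blocks, and counting incidences through any fixed point gives r(k − 1) = λ(v − 1), so r = λ(v − 1)/(k − 1).
  (ii) Total incidences bk = vr, so b = vr/k.
Step 1: r = λ(v − 1)/(k − 1) = 3·(91 − 1)/(2 − 1) = 3·90/1 = 270/1 = 270.
Step 2: b = vr/k = 91·270/2 = 24570/2 = 12285.
Check integrality: r = 270 ∈ Z ✓, b = 12285 ∈ Z ✓.
(These identities are necessary conditions: they determine r and b for any design with these parameters, but do not by themselves prove that one exists.)

r = 270, b = 12285.


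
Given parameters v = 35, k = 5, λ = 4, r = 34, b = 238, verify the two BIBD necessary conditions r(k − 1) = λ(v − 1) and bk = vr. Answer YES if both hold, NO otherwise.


Condition (i): r(k − 1) = 34·4 = 136; λ(v − 1) = 4·34 = 136. Match? YES.
Condition (ii): bk = 238·5 = 1190; vr = 35·34 = 1190. Match? YES.
Both conditions hold? YES.

YES


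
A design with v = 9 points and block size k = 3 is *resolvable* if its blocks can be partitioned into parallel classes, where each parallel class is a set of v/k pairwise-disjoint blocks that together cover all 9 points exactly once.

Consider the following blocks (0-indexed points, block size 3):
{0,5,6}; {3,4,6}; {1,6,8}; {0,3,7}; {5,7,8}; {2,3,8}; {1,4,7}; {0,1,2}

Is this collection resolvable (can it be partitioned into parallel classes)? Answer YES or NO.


v = 9, block size k = 3, number of blocks = 8.
For resolvability, blocks must partition into parallel classes of size v/k = 3.
Total blocks must therefore be a multiple of 3: 8 = 3·2 + 2 ⇒ not divisible ✗.
Resolvable? NO.

NO


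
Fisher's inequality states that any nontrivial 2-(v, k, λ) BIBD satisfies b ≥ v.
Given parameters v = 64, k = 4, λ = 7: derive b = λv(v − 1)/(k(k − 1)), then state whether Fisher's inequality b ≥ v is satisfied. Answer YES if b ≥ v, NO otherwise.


r = λ(v − 1)/(k − 1) = 7·63/3 = 147.
b = vr/k = 64·147/4 = 2352.
Fisher's inequality: b ≥ v ⇔ 2352 ≥ 64? YES.

YES


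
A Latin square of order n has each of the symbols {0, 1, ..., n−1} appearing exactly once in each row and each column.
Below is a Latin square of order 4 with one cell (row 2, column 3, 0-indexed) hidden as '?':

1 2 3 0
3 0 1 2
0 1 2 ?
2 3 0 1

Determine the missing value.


Row 2 contains symbols [0, 1, 2] — missing [3].
Column 3 contains symbols [0, 1, 2] — missing [3].
The missing symbol must appear in both missing sets; intersection = [3].
Therefore the hidden value is 3.

Missing value = 3.


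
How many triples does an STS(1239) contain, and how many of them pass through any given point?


An STS(v) is a 2-(v, 3, 1) BIBD: block size k = 3, λ = 1.
Replication: r(k − 1) = λ(v − 1) ⇒ r·2 = 1239 − 1 = 1238 ⇒ r = 619.
Block count: bk = vr ⇒ b·3 = 1239·619 = 766941 ⇒ b = 255647.
(Check via b = v(v − 1)/6 = 1239·1238/6 = 1533882/6 = 255647.)

r = 619, b = 255647.


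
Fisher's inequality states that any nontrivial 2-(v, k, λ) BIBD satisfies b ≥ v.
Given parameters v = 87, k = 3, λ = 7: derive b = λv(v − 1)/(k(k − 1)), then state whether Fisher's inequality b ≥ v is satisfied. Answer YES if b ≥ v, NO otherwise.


r = λ(v − 1)/(k − 1) = 7·86/2 = 301.
b = vr/k = 87·301/3 = 8729.
Fisher's inequality: b ≥ v ⇔ 8729 ≥ 87? YES.

YES


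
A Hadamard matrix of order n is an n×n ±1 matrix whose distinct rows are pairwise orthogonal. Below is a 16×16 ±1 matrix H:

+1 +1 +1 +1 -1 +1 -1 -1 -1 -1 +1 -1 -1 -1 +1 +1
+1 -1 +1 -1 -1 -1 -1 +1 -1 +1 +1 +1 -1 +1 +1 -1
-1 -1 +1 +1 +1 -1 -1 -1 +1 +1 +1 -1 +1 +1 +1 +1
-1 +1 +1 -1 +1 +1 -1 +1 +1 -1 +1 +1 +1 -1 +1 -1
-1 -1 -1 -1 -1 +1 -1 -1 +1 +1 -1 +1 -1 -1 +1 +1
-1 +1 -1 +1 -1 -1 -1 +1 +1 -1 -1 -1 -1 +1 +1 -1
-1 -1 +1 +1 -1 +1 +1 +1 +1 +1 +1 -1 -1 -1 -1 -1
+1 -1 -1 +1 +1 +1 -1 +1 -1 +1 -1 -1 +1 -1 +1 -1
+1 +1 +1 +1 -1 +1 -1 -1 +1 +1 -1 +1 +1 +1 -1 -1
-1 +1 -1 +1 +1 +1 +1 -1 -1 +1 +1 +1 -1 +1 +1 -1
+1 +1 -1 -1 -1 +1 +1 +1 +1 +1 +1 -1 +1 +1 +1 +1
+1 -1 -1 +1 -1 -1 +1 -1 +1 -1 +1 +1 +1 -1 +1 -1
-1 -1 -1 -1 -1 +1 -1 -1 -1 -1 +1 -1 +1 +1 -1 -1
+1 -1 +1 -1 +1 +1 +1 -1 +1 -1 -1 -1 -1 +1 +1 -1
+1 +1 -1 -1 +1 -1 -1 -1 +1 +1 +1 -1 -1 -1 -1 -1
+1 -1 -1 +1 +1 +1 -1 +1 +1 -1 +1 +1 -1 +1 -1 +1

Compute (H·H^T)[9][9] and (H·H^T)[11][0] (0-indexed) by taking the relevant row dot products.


Row 0 of H: [1, 1, 1, 1, -1, 1, -1, -1, -1, -1, 1, -1, -1, -1, 1, 1].
Row 9 of H: [-1, 1, -1, 1, 1, 1, 1, -1, -1, 1, 1, 1, -1, 1, 1, -1].
Row 11 of H: [1, -1, -1, 1, -1, -1, 1, -1, 1, -1, 1, 1, 1, -1, 1, -1].
(H·H^T)[9][9] = Σ_j H[9][j]·H[9][j] = (-1)² + (1)² + (-1)² + (1)² + (1)² + (1)² + (1)² + (-1)² + (-1)² + (1)² + (1)² + (1)² + (-1)² + (1)² + (1)² + (-1)² = 1 + 1 + 1 + 1 + 1 + 1 + 1 + 1 + 1 + 1 + 1 + 1 + 1 + 1 + 1 + 1 = 16.
(H·H^T)[11][0] = Σ_j H[11][j]·H[0][j] = (1)·(1) + (-1)·(1) + (-1)·(1) + (1)·(1) + (-1)·(-1) + (-1)·(1) + (1)·(-1) + (-1)·(-1) + (1)·(-1) + (-1)·(-1) + (1)·(1) + (1)·(-1) + (1)·(-1) + (-1)·(-1) + (1)·(1) + (-1)·(1) = 1 + -1 + -1 + 1 + 1 + -1 + -1 + 1 + -1 + 1 + 1 + -1 + -1 + 1 + 1 + -1 = 0.
So rows 11 and 0 are orthogonal; the diagonal entry equals n = 16.

(9,9) entry = 16; (11,0) entry = 0.


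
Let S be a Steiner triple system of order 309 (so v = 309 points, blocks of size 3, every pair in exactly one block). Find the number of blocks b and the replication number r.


An STS(v) is a 2-(v, 3, 1) BIBD: block size k = 3, λ = 1.
Replication: r(k − 1) = λ(v − 1) ⇒ r·2 = 309 − 1 = 308 ⇒ r = 154.
Block count: bk = vr ⇒ b·3 = 309·154 = 47586 ⇒ b = 15862.

r = 154, b = 15862.


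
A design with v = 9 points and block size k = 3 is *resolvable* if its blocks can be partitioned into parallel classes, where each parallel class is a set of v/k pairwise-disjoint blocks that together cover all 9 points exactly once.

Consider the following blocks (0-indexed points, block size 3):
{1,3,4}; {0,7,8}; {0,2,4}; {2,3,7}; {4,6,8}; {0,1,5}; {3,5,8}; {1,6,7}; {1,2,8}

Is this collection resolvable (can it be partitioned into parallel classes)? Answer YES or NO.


v = 9, block size k = 3, number of blocks = 9.
For resolvability, blocks must partition into parallel classes of size v/k = 3.
Total blocks must therefore be a multiple of 3: 9 = 3·3 + 0 ⇒ divisible ✓.
Consider block {1,3,4}. The only other block(s) in the collection disjoint from it are {0,7,8} — just 1 block(s). Any parallel class containing {1,3,4} would need 2 other blocks each disjoint from it, so no parallel class of size 3 can contain {1,3,4}.
Since every block must belong to some parallel class in a resolution, the collection cannot be partitioned into parallel classes.
Resolvable? NO.

NO


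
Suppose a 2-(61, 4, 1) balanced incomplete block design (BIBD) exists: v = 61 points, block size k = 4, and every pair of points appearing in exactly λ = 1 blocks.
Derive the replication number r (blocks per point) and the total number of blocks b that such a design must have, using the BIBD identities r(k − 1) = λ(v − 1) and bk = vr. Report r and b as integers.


Any 2-(v, k, λ) BIBD satisfies two necessary conditions:
  (i)  Each point sits in r blocks, and counting incidences through any fixed point gives r(k − 1) = λ(v − 1), so r = λ(v − 1)/(k − 1).
  (ii) Total incidences bk = vr, so b = vr/k.
Step 1: r = λ(v − 1)/(k − 1) = 1·(61 − 1)/(4 − 1) = 1·60/3 = 60/3 = 20.
Step 2: b = vr/k = 61·20/4 = 1220/4 = 305.
Check integrality: r = 20 ∈ Z ✓, b = 305 ∈ Z ✓.
(These identities are necessary conditions: they determine r and b for any design with these parameters, but do not by themselves prove that one exists.)

r = 20, b = 305.


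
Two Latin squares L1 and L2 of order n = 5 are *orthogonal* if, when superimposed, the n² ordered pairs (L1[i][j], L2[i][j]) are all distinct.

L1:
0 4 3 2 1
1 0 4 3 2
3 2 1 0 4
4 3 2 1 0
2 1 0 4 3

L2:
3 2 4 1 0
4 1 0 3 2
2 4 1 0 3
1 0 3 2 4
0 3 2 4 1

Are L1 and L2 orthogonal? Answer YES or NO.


Form the n² = 25 superimposed pairs (L1[i][j], L2[i][j]), row by row (rows and columns indexed from 0):
row 0: (0,3) (4,2) (3,4) (2,1) (1,0)
row 1: (1,4) (0,1) (4,0) (3,3) (2,2)
row 2: (3,2) (2,4) (1,1) (0,0) (4,3)
row 3: (4,1) (3,0) (2,3) (1,2) (0,4)
row 4: (2,0) (1,3) (0,2) (4,4) (3,1)
Orthogonality requires all 25 pairs distinct.
Check by first coordinate: for each symbol s of L1, list the L2 entries in the n cells where L1 = s; they must all differ.
  L1 = 0: L2 entries (in reading order) 3, 1, 0, 4, 2 — all 5 distinct ✓
  L1 = 1: L2 entries (in reading order) 0, 4, 1, 2, 3 — all 5 distinct ✓
  L1 = 2: L2 entries (in reading order) 1, 2, 4, 3, 0 — all 5 distinct ✓
  L1 = 3: L2 entries (in reading order) 4, 3, 2, 0, 1 — all 5 distinct ✓
  L1 = 4: L2 entries (in reading order) 2, 0, 3, 1, 4 — all 5 distinct ✓
Every symbol of L1 meets every symbol of L2 exactly once, so all 25 pairs are distinct (25 of 25).
Conclusion: YES.

YES


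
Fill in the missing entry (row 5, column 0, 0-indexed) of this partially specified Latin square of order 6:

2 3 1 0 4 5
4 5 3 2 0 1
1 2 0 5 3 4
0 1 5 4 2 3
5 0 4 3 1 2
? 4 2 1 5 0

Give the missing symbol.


Row 5 contains symbols [0, 1, 2, 4, 5] — missing [3].
Column 0 contains symbols [0, 1, 2, 4, 5] — missing [3].
The missing symbol must appear in both missing sets; intersection = [3].
Therefore the hidden value is 3.

Missing value = 3.


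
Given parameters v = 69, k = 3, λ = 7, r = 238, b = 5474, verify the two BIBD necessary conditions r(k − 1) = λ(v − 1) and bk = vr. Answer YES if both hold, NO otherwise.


Condition (i): r(k − 1) = 238·2 = 476; λ(v − 1) = 7·68 = 476. Match? YES.
Condition (ii): bk = 5474·3 = 16422; vr = 69·238 = 16422. Match? YES.
Both conditions hold? YES.

YES


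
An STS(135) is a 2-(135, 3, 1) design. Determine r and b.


An STS(v) is a 2-(v, 3, 1) BIBD: block size k = 3, λ = 1.
Replication: r(k − 1) = λ(v − 1) ⇒ r·2 = 135 − 1 = 134 ⇒ r = 67.
Block count: bk = vr ⇒ b·3 = 135·67 = 9045 ⇒ b = 3015.
(Check via b = v(v − 1)/6 = 135·134/6 = 18090/6 = 3015.)

r = 67, b = 3015.


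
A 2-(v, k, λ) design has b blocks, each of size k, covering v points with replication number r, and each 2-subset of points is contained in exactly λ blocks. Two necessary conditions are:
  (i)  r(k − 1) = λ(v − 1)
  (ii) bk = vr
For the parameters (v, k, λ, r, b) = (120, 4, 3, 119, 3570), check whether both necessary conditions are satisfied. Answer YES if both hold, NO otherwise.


Condition (i): r(k − 1) = 119·3 = 357; λ(v − 1) = 3·119 = 357. Match? YES.
Condition (ii): bk = 3570·4 = 14280; vr = 120·119 = 14280. Match? YES.
Both conditions hold? YES.

YES


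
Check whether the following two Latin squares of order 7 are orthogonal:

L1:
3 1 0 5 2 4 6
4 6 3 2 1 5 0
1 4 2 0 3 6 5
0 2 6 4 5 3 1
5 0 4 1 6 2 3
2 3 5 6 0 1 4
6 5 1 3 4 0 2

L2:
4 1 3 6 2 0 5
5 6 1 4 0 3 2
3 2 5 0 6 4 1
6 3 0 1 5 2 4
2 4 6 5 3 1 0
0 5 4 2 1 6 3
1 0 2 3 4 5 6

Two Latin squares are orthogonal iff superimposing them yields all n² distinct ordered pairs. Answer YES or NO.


Form the n² = 49 superimposed pairs (L1[i][j], L2[i][j]), row by row (rows and columns indexed from 0):
row 0: (3,4) (1,1) (0,3) (5,6) (2,2) (4,0) (6,5)
row 1: (4,5) (6,6) (3,1) (2,4) (1,0) (5,3) (0,2)
row 2: (1,3) (4,2) (2,5) (0,0) (3,6) (6,4) (5,1)
row 3: (0,6) (2,3) (6,0) (4,1) (5,5) (3,2) (1,4)
row 4: (5,2) (0,4) (4,6) (1,5) (6,3) (2,1) (3,0)
row 5: (2,0) (3,5) (5,4) (6,2) (0,1) (1,6) (4,3)
row 6: (6,1) (5,0) (1,2) (3,3) (4,4) (0,5) (2,6)
Orthogonality requires all 49 pairs distinct.
Check by first coordinate: for each symbol s of L1, list the L2 entries in the n cells where L1 = s; they must all differ.
  L1 = 0: L2 entries (in reading order) 3, 2, 0, 6, 4, 1, 5 — all 7 distinct ✓
  L1 = 1: L2 entries (in reading order) 1, 0, 3, 4, 5, 6, 2 — all 7 distinct ✓
  L1 = 2: L2 entries (in reading order) 2, 4, 5, 3, 1, 0, 6 — all 7 distinct ✓
  L1 = 3: L2 entries (in reading order) 4, 1, 6, 2, 0, 5, 3 — all 7 distinct ✓
  L1 = 4: L2 entries (in reading order) 0, 5, 2, 1, 6, 3, 4 — all 7 distinct ✓
  L1 = 5: L2 entries (in reading order) 6, 3, 1, 5, 2, 4, 0 — all 7 distinct ✓
  L1 = 6: L2 entries (in reading order) 5, 6, 4, 0, 3, 2, 1 — all 7 distinct ✓
Every symbol of L1 meets every symbol of L2 exactly once, so all 49 pairs are distinct (49 of 49).
Conclusion: YES.

YES


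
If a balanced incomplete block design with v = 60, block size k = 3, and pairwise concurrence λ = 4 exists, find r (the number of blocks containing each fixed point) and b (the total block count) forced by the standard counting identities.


Any 2-(v, k, λ) BIBD satisfies two necessary conditions:
  (i)  Each point sits in r blocks, and counting incidences through any fixed point gives r(k − 1) = λ(v − 1), so r = λ(v − 1)/(k − 1).
  (ii) Total incidences bk = vr, so b = vr/k.
Step 1: r = λ(v − 1)/(k − 1) = 4·(60 − 1)/(3 − 1) = 4·59/2 = 236/2 = 118.
Step 2: b = vr/k = 60·118/3 = 7080/3 = 2360.
Check integrality: r = 118 ∈ Z ✓, b = 2360 ∈ Z ✓.
(These identities are necessary conditions: they determine r and b for any design with these parameters, but do not by themselves prove that one exists.)

r = 118, b = 2360.


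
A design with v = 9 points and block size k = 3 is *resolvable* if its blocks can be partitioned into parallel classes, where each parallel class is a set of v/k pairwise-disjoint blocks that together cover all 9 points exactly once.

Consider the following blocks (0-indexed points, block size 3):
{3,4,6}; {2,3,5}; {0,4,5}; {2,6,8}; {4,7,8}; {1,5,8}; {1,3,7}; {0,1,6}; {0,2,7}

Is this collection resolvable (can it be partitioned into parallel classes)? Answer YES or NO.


v = 9, block size k = 3, number of blocks = 9.
For resolvability, blocks must partition into parallel classes of size v/k = 3.
Total blocks must therefore be a multiple of 3: 9 = 3·3 + 0 ⇒ divisible ✓.
Greedy packing gives 3 candidate class(es). Each should be a full parallel class (size 3, covers all 9 points).
  Class 1 (3 blocks): {3,4,6}; {1,5,8}; {0,2,7}. Points covered: [0, 1, 2, 3, 4, 5, 6, 7, 8].
  Class 2 (3 blocks): {2,3,5}; {4,7,8}; {0,1,6}. Points covered: [0, 1, 2, 3, 4, 5, 6, 7, 8].
  Class 3 (3 blocks): {0,4,5}; {2,6,8}; {1,3,7}. Points covered: [0, 1, 2, 3, 4, 5, 6, 7, 8].
All classes full (size 3)? YES. All classes cover every point? YES.
Resolvable? YES.

YES


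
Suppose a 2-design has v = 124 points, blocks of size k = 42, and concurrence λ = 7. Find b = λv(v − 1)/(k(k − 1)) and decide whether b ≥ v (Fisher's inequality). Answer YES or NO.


b = λv(v − 1)/(k(k − 1)) = 7·124·123/(42·41) = 106764/1722 = 62.
Compare with v = 124: b < v, so Fisher's inequality fails.

NO


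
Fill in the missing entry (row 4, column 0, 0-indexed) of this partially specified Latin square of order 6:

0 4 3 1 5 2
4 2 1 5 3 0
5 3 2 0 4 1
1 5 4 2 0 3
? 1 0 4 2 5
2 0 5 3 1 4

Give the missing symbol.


Row 4 contains symbols [0, 1, 2, 4, 5] — missing [3].
Column 0 contains symbols [0, 1, 2, 4, 5] — missing [3].
The missing symbol must appear in both missing sets; intersection = [3].
Therefore the hidden value is 3.

Missing value = 3.


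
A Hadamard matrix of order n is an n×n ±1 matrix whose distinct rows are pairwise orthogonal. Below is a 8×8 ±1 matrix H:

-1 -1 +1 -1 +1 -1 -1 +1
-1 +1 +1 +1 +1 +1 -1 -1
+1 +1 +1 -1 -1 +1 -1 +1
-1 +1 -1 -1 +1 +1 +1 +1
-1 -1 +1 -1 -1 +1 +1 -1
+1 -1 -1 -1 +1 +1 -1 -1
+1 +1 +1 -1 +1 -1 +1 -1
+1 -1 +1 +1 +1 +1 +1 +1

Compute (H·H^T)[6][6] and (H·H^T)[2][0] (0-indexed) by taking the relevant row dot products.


Row 0 of H: [-1, -1, 1, -1, 1, -1, -1, 1].
Row 2 of H: [1, 1, 1, -1, -1, 1, -1, 1].
Row 6 of H: [1, 1, 1, -1, 1, -1, 1, -1].
(H·H^T)[6][6] = Σ_j H[6][j]·H[6][j] = (1)² + (1)² + (1)² + (-1)² + (1)² + (-1)² + (1)² + (-1)² = 1 + 1 + 1 + 1 + 1 + 1 + 1 + 1 = 8.
(H·H^T)[2][0] = Σ_j H[2][j]·H[0][j] = (1)·(-1) + (1)·(-1) + (1)·(1) + (-1)·(-1) + (-1)·(1) + (1)·(-1) + (-1)·(-1) + (1)·(1) = -1 + -1 + 1 + 1 + -1 + -1 + 1 + 1 = 0.
So rows 2 and 0 are orthogonal; the diagonal entry equals n = 8.

(6,6) entry = 8; (2,0) entry = 0.


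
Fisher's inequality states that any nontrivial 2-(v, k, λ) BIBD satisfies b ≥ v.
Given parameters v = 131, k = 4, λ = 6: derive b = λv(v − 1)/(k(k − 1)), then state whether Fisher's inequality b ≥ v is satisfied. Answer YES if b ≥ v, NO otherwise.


r = λ(v − 1)/(k − 1) = 6·130/3 = 260.
b = vr/k = 131·260/4 = 8515.
Fisher's inequality: b ≥ v ⇔ 8515 ≥ 131? YES.

YES


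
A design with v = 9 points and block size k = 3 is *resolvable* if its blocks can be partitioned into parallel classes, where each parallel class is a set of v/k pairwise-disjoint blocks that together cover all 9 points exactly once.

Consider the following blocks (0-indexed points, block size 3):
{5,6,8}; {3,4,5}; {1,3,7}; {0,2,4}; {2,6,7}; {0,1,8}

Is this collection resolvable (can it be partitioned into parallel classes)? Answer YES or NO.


v = 9, block size k = 3, number of blocks = 6.
For resolvability, blocks must partition into parallel classes of size v/k = 3.
Total blocks must therefore be a multiple of 3: 6 = 3·2 + 0 ⇒ divisible ✓.
Greedy packing gives 2 candidate class(es). Each should be a full parallel class (size 3, covers all 9 points).
  Class 1 (3 blocks): {5,6,8}; {1,3,7}; {0,2,4}. Points covered: [0, 1, 2, 3, 4, 5, 6, 7, 8].
  Class 2 (3 blocks): {3,4,5}; {2,6,7}; {0,1,8}. Points covered: [0, 1, 2, 3, 4, 5, 6, 7, 8].
All classes full (size 3)? YES. All classes cover every point? YES.
Resolvable? YES.

YES


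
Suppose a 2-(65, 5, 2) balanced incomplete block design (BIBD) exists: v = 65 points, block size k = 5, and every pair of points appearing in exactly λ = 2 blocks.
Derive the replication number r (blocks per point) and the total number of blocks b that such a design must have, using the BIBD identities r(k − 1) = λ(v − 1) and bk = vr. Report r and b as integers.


Any 2-(v, k, λ) BIBD satisfies two necessary conditions:
  (i)  Each point sits in r blocks, and counting incidences through any fixed point gives r(k − 1) = λ(v − 1), so r = λ(v − 1)/(k − 1).
  (ii) Total incidences bk = vr, so b = vr/k.
Step 1: r = λ(v − 1)/(k − 1) = 2·(65 − 1)/(5 − 1) = 2·64/4 = 128/4 = 32.
Step 2: b = vr/k = 65·32/5 = 2080/5 = 416.
Check integrality: r = 32 ∈ Z ✓, b = 416 ∈ Z ✓.
(These identities are necessary conditions: they determine r and b for any design with these parameters, but do not by themselves prove that one exists.)

r = 32, b = 416.


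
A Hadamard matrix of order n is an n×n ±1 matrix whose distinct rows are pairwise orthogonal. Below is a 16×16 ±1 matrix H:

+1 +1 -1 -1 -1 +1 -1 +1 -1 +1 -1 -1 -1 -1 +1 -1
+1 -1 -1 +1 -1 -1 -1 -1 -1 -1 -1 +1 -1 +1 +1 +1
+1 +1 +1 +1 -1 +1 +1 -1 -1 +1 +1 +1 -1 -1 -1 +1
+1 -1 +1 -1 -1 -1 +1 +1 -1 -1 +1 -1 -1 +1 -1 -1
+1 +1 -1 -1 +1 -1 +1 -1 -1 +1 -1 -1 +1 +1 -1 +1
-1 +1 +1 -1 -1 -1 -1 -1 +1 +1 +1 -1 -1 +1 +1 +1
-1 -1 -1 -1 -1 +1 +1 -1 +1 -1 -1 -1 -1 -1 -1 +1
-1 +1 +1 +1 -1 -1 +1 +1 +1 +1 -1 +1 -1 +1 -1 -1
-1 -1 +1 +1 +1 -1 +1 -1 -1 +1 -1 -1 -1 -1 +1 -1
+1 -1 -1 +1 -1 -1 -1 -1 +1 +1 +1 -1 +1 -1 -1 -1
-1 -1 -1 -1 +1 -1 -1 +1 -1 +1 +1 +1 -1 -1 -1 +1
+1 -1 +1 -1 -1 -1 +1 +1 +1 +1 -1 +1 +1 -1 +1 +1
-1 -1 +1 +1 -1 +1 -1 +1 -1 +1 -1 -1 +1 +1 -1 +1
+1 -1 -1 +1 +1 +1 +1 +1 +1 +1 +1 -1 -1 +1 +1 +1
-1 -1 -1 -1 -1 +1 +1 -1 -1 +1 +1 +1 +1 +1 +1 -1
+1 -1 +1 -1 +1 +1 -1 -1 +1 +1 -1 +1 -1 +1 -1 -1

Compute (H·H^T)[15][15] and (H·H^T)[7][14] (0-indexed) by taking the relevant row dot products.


Row 7 of H: [-1, 1, 1, 1, -1, -1, 1, 1, 1, 1, -1, 1, -1, 1, -1, -1].
Row 14 of H: [-1, -1, -1, -1, -1, 1, 1, -1, -1, 1, 1, 1, 1, 1, 1, -1].
Row 15 of H: [1, -1, 1, -1, 1, 1, -1, -1, 1, 1, -1, 1, -1, 1, -1, -1].
(H·H^T)[15][15] = Σ_j H[15][j]·H[15][j] = (1)² + (-1)² + (1)² + (-1)² + (1)² + (1)² + (-1)² + (-1)² + (1)² + (1)² + (-1)² + (1)² + (-1)² + (1)² + (-1)² + (-1)² = 1 + 1 + 1 + 1 + 1 + 1 + 1 + 1 + 1 + 1 + 1 + 1 + 1 + 1 + 1 + 1 = 16.
(H·H^T)[7][14] = Σ_j H[7][j]·H[14][j] = (-1)·(-1) + (1)·(-1) + (1)·(-1) + (1)·(-1) + (-1)·(-1) + (-1)·(1) + (1)·(1) + (1)·(-1) + (1)·(-1) + (1)·(1) + (-1)·(1) + (1)·(1) + (-1)·(1) + (1)·(1) + (-1)·(1) + (-1)·(-1) = 1 + -1 + -1 + -1 + 1 + -1 + 1 + -1 + -1 + 1 + -1 + 1 + -1 + 1 + -1 + 1 = -2.
Rows 7 and 14 are not orthogonal (dot product = -2 ≠ 0), so H is not a Hadamard matrix.

(15,15) entry = 16; (7,14) entry = -2.


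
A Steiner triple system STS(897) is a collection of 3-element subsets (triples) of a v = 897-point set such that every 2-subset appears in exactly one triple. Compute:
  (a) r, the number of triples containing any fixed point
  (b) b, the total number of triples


An STS(v) is a 2-(v, 3, 1) BIBD: block size k = 3, λ = 1.
Replication: r(k − 1) = λ(v − 1) ⇒ r·2 = 897 − 1 = 896 ⇒ r = 448.
Block count: b = v(v − 1)/6 = 897·896/6 = 803712/6 = 133952.

r = 448, b = 133952.


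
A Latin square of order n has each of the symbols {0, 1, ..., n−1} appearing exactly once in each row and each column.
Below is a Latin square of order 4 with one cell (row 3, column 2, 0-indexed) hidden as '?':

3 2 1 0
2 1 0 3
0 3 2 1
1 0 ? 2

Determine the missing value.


Row 3 contains symbols [0, 1, 2] — missing [3].
Column 2 contains symbols [0, 1, 2] — missing [3].
The missing symbol must appear in both missing sets; intersection = [3].
Therefore the hidden value is 3.

Missing value = 3.


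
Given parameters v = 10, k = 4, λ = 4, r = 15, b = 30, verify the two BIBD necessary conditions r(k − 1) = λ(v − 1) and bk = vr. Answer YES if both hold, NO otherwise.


Condition (i): r(k − 1) = 15·3 = 45; λ(v − 1) = 4·9 = 36. Match? NO.
Condition (ii): bk = 30·4 = 120; vr = 10·15 = 150. Match? NO.
Both conditions hold? NO.

NO


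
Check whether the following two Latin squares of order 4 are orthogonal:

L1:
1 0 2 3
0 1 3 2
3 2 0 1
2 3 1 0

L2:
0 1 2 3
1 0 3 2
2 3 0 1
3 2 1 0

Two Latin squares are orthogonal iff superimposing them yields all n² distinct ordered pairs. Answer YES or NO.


Form the n² = 16 superimposed pairs (L1[i][j], L2[i][j]), row by row (rows and columns indexed from 0):
row 0: (1,0) (0,1) (2,2) (3,3)
row 1: (0,1) (1,0) (3,3) (2,2)
row 2: (3,2) (2,3) (0,0) (1,1)
row 3: (2,3) (3,2) (1,1) (0,0)
Orthogonality requires all 16 pairs distinct.
But the pair (0,1) repeats: cell (0,1) has L1 = 0, L2 = 1, and cell (1,0) has L1 = 0, L2 = 1.
A repeated pair means some other pair never occurs (only 8 distinct pairs out of 16), so the squares are not orthogonal.
Conclusion: NO.

NO


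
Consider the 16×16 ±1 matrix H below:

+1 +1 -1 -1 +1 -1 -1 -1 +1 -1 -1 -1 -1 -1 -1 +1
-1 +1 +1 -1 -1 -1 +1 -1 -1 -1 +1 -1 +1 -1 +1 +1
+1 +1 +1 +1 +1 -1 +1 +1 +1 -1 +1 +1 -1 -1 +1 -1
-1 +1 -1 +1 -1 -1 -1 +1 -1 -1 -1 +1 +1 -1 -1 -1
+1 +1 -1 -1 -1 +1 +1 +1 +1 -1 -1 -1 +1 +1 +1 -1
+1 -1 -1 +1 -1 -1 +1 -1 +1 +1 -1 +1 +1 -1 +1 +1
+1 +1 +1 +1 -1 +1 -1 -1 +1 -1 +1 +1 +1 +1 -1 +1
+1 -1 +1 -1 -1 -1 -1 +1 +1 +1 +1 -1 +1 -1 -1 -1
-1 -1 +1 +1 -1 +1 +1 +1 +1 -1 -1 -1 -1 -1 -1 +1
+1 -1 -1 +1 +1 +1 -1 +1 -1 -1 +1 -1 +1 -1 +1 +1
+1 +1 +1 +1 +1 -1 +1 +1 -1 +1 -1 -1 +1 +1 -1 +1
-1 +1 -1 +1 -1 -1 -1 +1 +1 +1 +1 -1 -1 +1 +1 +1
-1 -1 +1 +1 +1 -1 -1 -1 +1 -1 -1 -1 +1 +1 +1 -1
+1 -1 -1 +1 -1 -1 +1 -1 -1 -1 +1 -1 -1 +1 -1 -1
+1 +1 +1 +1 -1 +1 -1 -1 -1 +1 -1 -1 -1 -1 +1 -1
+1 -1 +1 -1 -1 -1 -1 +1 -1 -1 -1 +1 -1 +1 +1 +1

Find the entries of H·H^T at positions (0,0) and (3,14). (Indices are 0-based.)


Row 0 of H: [1, 1, -1, -1, 1, -1, -1, -1, 1, -1, -1, -1, -1, -1, -1, 1].
Row 3 of H: [-1, 1, -1, 1, -1, -1, -1, 1, -1, -1, -1, 1, 1, -1, -1, -1].
Row 14 of H: [1, 1, 1, 1, -1, 1, -1, -1, -1, 1, -1, -1, -1, -1, 1, -1].
(H·H^T)[0][0] = Σ_j H[0][j]·H[0][j] = (1)² + (1)² + (-1)² + (-1)² + (1)² + (-1)² + (-1)² + (-1)² + (1)² + (-1)² + (-1)² + (-1)² + (-1)² + (-1)² + (-1)² + (1)² = 1 + 1 + 1 + 1 + 1 + 1 + 1 + 1 + 1 + 1 + 1 + 1 + 1 + 1 + 1 + 1 = 16.
(H·H^T)[3][14] = Σ_j H[3][j]·H[14][j] = (-1)·(1) + (1)·(1) + (-1)·(1) + (1)·(1) + (-1)·(-1) + (-1)·(1) + (-1)·(-1) + (1)·(-1) + (-1)·(-1) + (-1)·(1) + (-1)·(-1) + (1)·(-1) + (1)·(-1) + (-1)·(-1) + (-1)·(1) + (-1)·(-1) = -1 + 1 + -1 + 1 + 1 + -1 + 1 + -1 + 1 + -1 + 1 + -1 + -1 + 1 + -1 + 1 = 0.
So rows 3 and 14 are orthogonal; the diagonal entry equals n = 16.

(0,0) entry = 16; (3,14) entry = 0.


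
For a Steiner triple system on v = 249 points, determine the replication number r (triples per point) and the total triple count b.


An STS(v) is a 2-(v, 3, 1) BIBD: block size k = 3, λ = 1.
Replication: r(k − 1) = λ(v − 1) ⇒ r·2 = 249 − 1 = 248 ⇒ r = 124.
Block count: b = v(v − 1)/6 = 249·248/6 = 61752/6 = 10292.

r = 124, b = 10292.


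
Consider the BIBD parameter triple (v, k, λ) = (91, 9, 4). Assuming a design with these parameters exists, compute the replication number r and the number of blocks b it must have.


Any 2-(v, k, λ) BIBD satisfies two necessary conditions:
  (i)  Each point sits in r blocks, and counting incidences through any fixed point gives r(k − 1) = λ(v − 1), so r = λ(v − 1)/(k − 1).
  (ii) Total incidences bk = vr, so b = vr/k.
Step 1: r = λ(v − 1)/(k − 1) = 4·(91 − 1)/(9 − 1) = 4·90/8 = 360/8 = 45.
Step 2: b = vr/k = 91·45/9 = 4095/9 = 455.
Check integrality: r = 45 ∈ Z ✓, b = 455 ∈ Z ✓.
(These identities are necessary conditions: they determine r and b for any design with these parameters, but do not by themselves prove that one exists.)

r = 45, b = 455.


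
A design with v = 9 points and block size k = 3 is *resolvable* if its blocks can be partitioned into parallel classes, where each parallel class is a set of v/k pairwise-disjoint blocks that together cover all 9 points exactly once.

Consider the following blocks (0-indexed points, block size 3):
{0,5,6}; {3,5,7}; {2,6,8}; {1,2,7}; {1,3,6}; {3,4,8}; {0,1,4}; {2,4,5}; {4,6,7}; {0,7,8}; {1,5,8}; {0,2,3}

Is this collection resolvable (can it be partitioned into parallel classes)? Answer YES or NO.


v = 9, block size k = 3, number of blocks = 12.
For resolvability, blocks must partition into parallel classes of size v/k = 3.
Total blocks must therefore be a multiple of 3: 12 = 3·4 + 0 ⇒ divisible ✓.
Greedy packing gives 4 candidate class(es). Each should be a full parallel class (size 3, covers all 9 points).
  Class 1 (3 blocks): {0,5,6}; {1,2,7}; {3,4,8}. Points covered: [0, 1, 2, 3, 4, 5, 6, 7, 8].
  Class 2 (3 blocks): {3,5,7}; {2,6,8}; {0,1,4}. Points covered: [0, 1, 2, 3, 4, 5, 6, 7, 8].
  Class 3 (3 blocks): {1,3,6}; {2,4,5}; {0,7,8}. Points covered: [0, 1, 2, 3, 4, 5, 6, 7, 8].
  Class 4 (3 blocks): {4,6,7}; {1,5,8}; {0,2,3}. Points covered: [0, 1, 2, 3, 4, 5, 6, 7, 8].
All classes full (size 3)? YES. All classes cover every point? YES.
Resolvable? YES.

YES


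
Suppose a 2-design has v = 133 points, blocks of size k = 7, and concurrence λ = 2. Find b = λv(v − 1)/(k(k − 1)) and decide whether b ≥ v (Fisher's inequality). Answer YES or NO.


b = λv(v − 1)/(k(k − 1)) = 2·133·132/(7·6) = 35112/42 = 836.
Compare with v = 133: b ≥ v, so Fisher's inequality holds.

YES


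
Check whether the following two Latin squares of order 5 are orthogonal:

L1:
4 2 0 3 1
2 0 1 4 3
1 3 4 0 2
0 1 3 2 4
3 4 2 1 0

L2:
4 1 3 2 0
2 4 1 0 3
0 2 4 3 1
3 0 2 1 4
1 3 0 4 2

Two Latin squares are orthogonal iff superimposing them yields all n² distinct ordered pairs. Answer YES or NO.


Form the n² = 25 superimposed pairs (L1[i][j], L2[i][j]), row by row (rows and columns indexed from 0):
row 0: (4,4) (2,1) (0,3) (3,2) (1,0)
row 1: (2,2) (0,4) (1,1) (4,0) (3,3)
row 2: (1,0) (3,2) (4,4) (0,3) (2,1)
row 3: (0,3) (1,0) (3,2) (2,1) (4,4)
row 4: (3,1) (4,3) (2,0) (1,4) (0,2)
Orthogonality requires all 25 pairs distinct.
But the pair (1,0) repeats: cell (0,4) has L1 = 1, L2 = 0, and cell (2,0) has L1 = 1, L2 = 0.
A repeated pair means some other pair never occurs (only 15 distinct pairs out of 25), so the squares are not orthogonal.
Conclusion: NO.

NO


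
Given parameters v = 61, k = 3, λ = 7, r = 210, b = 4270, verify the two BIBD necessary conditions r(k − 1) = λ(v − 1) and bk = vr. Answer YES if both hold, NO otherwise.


Condition (i): r(k − 1) = 210·2 = 420; λ(v − 1) = 7·60 = 420. Match? YES.
Condition (ii): bk = 4270·3 = 12810; vr = 61·210 = 12810. Match? YES.
Both conditions hold? YES.

YES


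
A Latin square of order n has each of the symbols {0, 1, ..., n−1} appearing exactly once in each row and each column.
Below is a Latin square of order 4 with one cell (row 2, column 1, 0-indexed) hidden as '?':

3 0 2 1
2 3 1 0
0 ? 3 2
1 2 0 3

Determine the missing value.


Row 2 contains symbols [0, 2, 3] — missing [1].
Column 1 contains symbols [0, 2, 3] — missing [1].
The missing symbol must appear in both missing sets; intersection = [1].
Therefore the hidden value is 1.

Missing value = 1.


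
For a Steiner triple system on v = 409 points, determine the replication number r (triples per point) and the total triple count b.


An STS(v) is a 2-(v, 3, 1) BIBD: block size k = 3, λ = 1.
Replication: r(k − 1) = λ(v − 1) ⇒ r·2 = 409 − 1 = 408 ⇒ r = 204.
Block count: b = v(v − 1)/6 = 409·408/6 = 166872/6 = 27812.

r = 204, b = 27812.


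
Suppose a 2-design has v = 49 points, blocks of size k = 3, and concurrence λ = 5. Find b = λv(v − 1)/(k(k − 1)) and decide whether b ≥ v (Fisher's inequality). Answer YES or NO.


b = λv(v − 1)/(k(k − 1)) = 5·49·48/(3·2) = 11760/6 = 1960.
Compare with v = 49: b ≥ v, so Fisher's inequality holds.

YES


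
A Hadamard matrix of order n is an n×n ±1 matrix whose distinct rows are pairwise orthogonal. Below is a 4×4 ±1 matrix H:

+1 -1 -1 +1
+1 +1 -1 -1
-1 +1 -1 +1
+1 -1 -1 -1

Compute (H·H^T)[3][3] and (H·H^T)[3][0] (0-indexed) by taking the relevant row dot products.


Row 0 of H: [1, -1, -1, 1].
Row 3 of H: [1, -1, -1, -1].
(H·H^T)[3][3] = Σ_j H[3][j]·H[3][j] = (1)² + (-1)² + (-1)² + (-1)² = 1 + 1 + 1 + 1 = 4.
(H·H^T)[3][0] = Σ_j H[3][j]·H[0][j] = (1)·(1) + (-1)·(-1) + (-1)·(-1) + (-1)·(1) = 1 + 1 + 1 + -1 = 2.
Rows 3 and 0 are not orthogonal (dot product = 2 ≠ 0), so H is not a Hadamard matrix.

(3,3) entry = 4; (3,0) entry = 2.


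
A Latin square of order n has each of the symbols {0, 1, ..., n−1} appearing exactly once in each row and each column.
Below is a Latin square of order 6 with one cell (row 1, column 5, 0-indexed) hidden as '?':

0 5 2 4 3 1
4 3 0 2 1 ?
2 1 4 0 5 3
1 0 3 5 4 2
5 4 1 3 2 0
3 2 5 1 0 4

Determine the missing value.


Row 1 contains symbols [0, 1, 2, 3, 4] — missing [5].
Column 5 contains symbols [0, 1, 2, 3, 4] — missing [5].
The missing symbol must appear in both missing sets; intersection = [5].
Therefore the hidden value is 5.

Missing value = 5.


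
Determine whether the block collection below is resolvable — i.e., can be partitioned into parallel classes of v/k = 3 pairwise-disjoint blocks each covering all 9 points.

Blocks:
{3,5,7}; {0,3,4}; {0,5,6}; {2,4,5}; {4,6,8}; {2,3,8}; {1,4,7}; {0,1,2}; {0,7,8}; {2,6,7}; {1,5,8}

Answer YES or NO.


v = 9, block size k = 3, number of blocks = 11.
For resolvability, blocks must partition into parallel classes of size v/k = 3.
Total blocks must therefore be a multiple of 3: 11 = 3·3 + 2 ⇒ not divisible ✗.
Resolvable? NO.

NO
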